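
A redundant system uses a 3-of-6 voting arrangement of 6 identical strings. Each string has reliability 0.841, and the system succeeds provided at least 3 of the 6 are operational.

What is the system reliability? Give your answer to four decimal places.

0.9927

R = Σ_{i=3}^{6} C(6,i) p^i (1−p)^{6−i} with p = 0.841
C(6,3)·0.841^3·0.159^3 = 0.047820
C(6,4)·0.841^4·0.159^2 = 0.189701
C(6,5)·0.841^5·0.159^1 = 0.401355
C(6,6)·0.841^6·0.159^0 = 0.353815
Sum = 0.9927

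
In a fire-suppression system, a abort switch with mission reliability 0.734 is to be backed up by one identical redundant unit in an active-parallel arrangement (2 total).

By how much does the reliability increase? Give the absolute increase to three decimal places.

R_before = 0.734
R_after = 1 − (1 − 0.734)^2 = 0.929
ΔR = 0.929 − 0.734 = 0.195

0.195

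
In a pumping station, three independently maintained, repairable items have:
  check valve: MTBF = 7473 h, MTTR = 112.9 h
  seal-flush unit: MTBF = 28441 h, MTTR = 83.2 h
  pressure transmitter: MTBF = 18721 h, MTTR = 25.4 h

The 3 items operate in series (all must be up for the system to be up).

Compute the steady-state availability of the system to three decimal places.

A(check valve) = MTBF/(MTBF+MTTR) = 7473/(7473+112.9) = 0.985117
A(seal-flush unit) = MTBF/(MTBF+MTTR) = 28441/(28441+83.2) = 0.997083
A(pressure transmitter) = MTBF/(MTBF+MTTR) = 18721/(18721+25.4) = 0.998645
Series availability: 0.985117 × 0.997083 × 0.998645 = 0.981

0.981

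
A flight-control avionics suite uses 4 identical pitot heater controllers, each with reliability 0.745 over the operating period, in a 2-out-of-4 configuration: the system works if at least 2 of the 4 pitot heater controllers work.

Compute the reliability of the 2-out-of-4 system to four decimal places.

R = Σ_{i=2}^{4} C(4,i) p^i (1−p)^{4−i} with p = 0.745
C(4,2)·0.745^2·0.255^2 = 0.216543
C(4,3)·0.745^3·0.255^1 = 0.421763
C(4,4)·0.745^4·0.255^0 = 0.308053
Sum = 0.9464

0.9464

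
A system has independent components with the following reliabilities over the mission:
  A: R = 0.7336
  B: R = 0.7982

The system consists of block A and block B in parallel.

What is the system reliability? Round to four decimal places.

0.9462

Parallel (A and B): 1 − (1 − 0.733600)(1 − 0.798200) = 0.9462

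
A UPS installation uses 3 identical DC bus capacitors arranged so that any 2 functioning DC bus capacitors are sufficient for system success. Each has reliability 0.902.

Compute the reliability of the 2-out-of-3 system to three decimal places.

R = Σ_{i=2}^{3} C(3,i) p^i (1−p)^{3−i} with p = 0.902
C(3,2)·0.902^2·0.098^1 = 0.23920
C(3,3)·0.902^3·0.098^0 = 0.73387
Sum = 0.973

0.973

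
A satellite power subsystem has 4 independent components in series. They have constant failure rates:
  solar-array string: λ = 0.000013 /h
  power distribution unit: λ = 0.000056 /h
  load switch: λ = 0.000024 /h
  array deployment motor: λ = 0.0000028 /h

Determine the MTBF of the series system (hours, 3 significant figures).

Series of exponential components: λ_sys = Σ λ_i
λ_sys = 0.000013 + 0.000056 + 0.000024 + 0.0000028 = 9.5800e-05 /h
MTBF = 1 / λ_sys = 10400 h

10400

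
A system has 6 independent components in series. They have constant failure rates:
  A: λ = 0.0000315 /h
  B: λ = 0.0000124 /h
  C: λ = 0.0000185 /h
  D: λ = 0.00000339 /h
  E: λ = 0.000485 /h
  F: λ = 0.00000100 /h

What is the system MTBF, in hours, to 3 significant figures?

1810

Series of exponential components: λ_sys = Σ λ_i
λ_sys = 0.0000315 + 0.0000124 + 0.0000185 + 0.00000339 + 0.000485 + 0.00000100 = 5.5179e-04 /h
MTBF = 1 / λ_sys = 1810 h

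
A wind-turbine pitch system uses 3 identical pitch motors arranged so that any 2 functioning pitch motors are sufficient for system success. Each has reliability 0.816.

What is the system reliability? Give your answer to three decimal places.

0.911

R = Σ_{i=2}^{3} C(3,i) p^i (1−p)^{3−i} with p = 0.816
C(3,2)·0.816^2·0.184^1 = 0.36755
C(3,3)·0.816^3·0.184^0 = 0.54334
Sum = 0.911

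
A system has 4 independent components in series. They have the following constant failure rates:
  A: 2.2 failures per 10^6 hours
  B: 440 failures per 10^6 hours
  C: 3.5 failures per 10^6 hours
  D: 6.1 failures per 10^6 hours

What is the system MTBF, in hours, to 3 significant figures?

Series of exponential components: λ_sys = Σ λ_i
λ_sys = 0.0000022 + 0.00044 + 0.0000035 + 0.0000061 = 4.5180e-04 /h
MTBF = 1 / λ_sys = 2210 h

2210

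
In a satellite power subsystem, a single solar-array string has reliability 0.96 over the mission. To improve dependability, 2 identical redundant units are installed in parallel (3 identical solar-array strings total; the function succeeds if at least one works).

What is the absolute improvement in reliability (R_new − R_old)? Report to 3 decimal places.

0.040

R_before = 0.96
R_after = 1 − (1 − 0.96)^3 = 1.000
ΔR = 1.000 − 0.96 = 0.040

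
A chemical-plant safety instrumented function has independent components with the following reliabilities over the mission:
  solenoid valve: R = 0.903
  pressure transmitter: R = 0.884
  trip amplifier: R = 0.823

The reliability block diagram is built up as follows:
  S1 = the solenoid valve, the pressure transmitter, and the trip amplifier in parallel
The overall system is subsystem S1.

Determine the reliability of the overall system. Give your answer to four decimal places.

0.9980

Parallel (solenoid valve, pressure transmitter, and trip amplifier): 1 − (1 − 0.903000)(1 − 0.884000)(1 − 0.823000) = 0.9980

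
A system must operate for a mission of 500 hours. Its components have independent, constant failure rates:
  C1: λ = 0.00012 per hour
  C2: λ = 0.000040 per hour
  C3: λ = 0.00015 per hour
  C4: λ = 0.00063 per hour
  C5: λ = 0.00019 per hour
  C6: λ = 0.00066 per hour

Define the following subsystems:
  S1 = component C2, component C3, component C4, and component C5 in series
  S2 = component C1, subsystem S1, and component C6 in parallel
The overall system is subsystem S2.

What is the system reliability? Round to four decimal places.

R(C1) = exp(−0.00012 × 500) = 0.941765
R(C2) = exp(−0.000040 × 500) = 0.980199
R(C3) = exp(−0.00015 × 500) = 0.927743
R(C4) = exp(−0.00063 × 500) = 0.729789
R(C5) = exp(−0.00019 × 500) = 0.909373
R(C6) = exp(−0.00066 × 500) = 0.718924
Series (C2, C3, C4, and C5): 0.980199 × 0.927743 × 0.729789 × 0.909373 = 0.603506
Parallel (C1, [0.603506], and C6): 1 − (1 − 0.941765)(1 − 0.603506)(1 − 0.718924) = 0.9935

0.9935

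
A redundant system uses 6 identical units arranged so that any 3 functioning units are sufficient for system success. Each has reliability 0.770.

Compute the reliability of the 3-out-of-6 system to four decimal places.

R = Σ_{i=3}^{6} C(6,i) p^i (1−p)^{6−i} with p = 0.770
C(6,3)·0.770^3·0.230^3 = 0.111093
C(6,4)·0.770^4·0.230^2 = 0.278939
C(6,5)·0.770^5·0.230^1 = 0.373536
C(6,6)·0.770^6·0.230^0 = 0.208422
Sum = 0.9720

0.9720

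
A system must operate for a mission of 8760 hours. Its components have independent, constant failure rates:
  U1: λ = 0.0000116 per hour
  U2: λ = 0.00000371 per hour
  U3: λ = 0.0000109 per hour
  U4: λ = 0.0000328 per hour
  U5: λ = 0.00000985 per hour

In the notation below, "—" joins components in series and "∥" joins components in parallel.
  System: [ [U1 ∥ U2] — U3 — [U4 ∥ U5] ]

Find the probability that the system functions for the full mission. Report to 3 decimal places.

0.887

R(U1) = exp(−0.0000116 × 8760) = 0.90338
R(U2) = exp(−0.00000371 × 8760) = 0.96802
R(U3) = exp(−0.0000109 × 8760) = 0.90893
R(U4) = exp(−0.0000328 × 8760) = 0.75027
R(U5) = exp(−0.00000985 × 8760) = 0.91733
Parallel (U1 and U2): 1 − (1 − 0.90338)(1 − 0.96802) = 0.99691
Parallel (U4 and U5): 1 − (1 − 0.75027)(1 − 0.91733) = 0.97935
Series ([0.99691], U3, and [0.97935]): 0.99691 × 0.90893 × 0.97935 = 0.887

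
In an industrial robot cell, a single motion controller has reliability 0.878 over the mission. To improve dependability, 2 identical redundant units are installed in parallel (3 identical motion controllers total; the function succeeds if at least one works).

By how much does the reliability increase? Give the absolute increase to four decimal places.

R_before = 0.878
R_after = 1 − (1 − 0.878)^3 = 0.9982
ΔR = 0.9982 − 0.878 = 0.1202

0.1202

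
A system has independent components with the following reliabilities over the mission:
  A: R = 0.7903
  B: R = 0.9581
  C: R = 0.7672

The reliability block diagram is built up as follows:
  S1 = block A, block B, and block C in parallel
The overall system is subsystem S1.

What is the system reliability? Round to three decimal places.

0.998

Parallel (A, B, and C): 1 − (1 − 0.79030)(1 − 0.95810)(1 − 0.76720) = 0.998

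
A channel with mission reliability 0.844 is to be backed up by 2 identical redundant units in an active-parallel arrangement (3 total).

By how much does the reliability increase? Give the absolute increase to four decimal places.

0.1522

R_before = 0.844
R_after = 1 − (1 − 0.844)^3 = 0.9962
ΔR = 0.9962 − 0.844 = 0.1522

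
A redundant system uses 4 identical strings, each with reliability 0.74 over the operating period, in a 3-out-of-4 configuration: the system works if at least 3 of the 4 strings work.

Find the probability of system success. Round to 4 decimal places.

R = Σ_{i=3}^{4} C(4,i) p^i (1−p)^{4−i} with p = 0.74
C(4,3)·0.74^3·0.26^1 = 0.421433
C(4,4)·0.74^4·0.26^0 = 0.299866
Sum = 0.7213

0.7213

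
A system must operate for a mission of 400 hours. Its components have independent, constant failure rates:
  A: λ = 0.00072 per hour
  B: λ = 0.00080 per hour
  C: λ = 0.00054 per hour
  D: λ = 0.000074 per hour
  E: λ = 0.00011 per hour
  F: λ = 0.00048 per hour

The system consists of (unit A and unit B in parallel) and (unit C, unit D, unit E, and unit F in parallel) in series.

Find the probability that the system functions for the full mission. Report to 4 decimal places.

0.9314

R(A) = exp(−0.00072 × 400) = 0.749762
R(B) = exp(−0.00080 × 400) = 0.726149
R(C) = exp(−0.00054 × 400) = 0.805735
R(D) = exp(−0.000074 × 400) = 0.970834
R(E) = exp(−0.00011 × 400) = 0.956954
R(F) = exp(−0.00048 × 400) = 0.825307
Parallel (A and B): 1 − (1 − 0.749762)(1 − 0.726149) = 0.931472
Parallel (C, D, E, and F): 1 − (1 − 0.805735)(1 − 0.970834)(1 − 0.956954)(1 − 0.825307) = 0.999957
Series ([0.931472] and [0.999957]): 0.931472 × 0.999957 = 0.9314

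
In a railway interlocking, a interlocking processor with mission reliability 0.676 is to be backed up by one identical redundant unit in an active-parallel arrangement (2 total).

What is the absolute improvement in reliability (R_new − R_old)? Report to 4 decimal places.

R_before = 0.676
R_after = 1 − (1 − 0.676)^2 = 0.8950
ΔR = 0.8950 − 0.676 = 0.2190

0.2190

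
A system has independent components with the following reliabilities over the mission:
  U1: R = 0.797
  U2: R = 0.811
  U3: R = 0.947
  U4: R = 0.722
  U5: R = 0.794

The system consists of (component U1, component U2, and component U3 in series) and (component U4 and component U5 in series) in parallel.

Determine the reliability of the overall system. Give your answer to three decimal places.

0.834

Series (U1, U2, and U3): 0.79700 × 0.81100 × 0.94700 = 0.61211
Series (U4 and U5): 0.72200 × 0.79400 = 0.57327
Parallel ([0.61211] and [0.57327]): 1 − (1 − 0.61211)(1 − 0.57327) = 0.834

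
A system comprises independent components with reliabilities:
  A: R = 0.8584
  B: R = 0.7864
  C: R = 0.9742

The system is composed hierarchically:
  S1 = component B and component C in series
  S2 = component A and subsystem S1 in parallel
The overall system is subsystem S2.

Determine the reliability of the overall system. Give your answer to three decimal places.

0.967

Series (B and C): 0.78640 × 0.97420 = 0.76611
Parallel (A and [0.76611]): 1 − (1 − 0.85840)(1 − 0.76611) = 0.967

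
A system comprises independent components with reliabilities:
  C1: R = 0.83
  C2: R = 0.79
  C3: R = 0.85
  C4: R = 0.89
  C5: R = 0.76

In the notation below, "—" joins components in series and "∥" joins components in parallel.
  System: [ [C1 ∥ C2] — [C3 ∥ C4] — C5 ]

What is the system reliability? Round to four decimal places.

0.7208

Parallel (C1 and C2): 1 − (1 − 0.830000)(1 − 0.790000) = 0.964300
Parallel (C3 and C4): 1 − (1 − 0.850000)(1 − 0.890000) = 0.983500
Series ([0.964300], [0.983500], and C5): 0.964300 × 0.983500 × 0.760000 = 0.7208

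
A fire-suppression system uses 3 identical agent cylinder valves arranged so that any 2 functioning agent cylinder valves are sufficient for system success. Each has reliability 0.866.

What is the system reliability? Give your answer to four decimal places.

R = Σ_{i=2}^{3} C(3,i) p^i (1−p)^{3−i} with p = 0.866
C(3,2)·0.866^2·0.134^1 = 0.301482
C(3,3)·0.866^3·0.134^0 = 0.649462
Sum = 0.9509

0.9509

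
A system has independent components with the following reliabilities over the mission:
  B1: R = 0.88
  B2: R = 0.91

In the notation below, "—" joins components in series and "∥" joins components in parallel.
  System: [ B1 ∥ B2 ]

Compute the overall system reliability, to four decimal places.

0.9892

Parallel (B1 and B2): 1 − (1 − 0.880000)(1 − 0.910000) = 0.9892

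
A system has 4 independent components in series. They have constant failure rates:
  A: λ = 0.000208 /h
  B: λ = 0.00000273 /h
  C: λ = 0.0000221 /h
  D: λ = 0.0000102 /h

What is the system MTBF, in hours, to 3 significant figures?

Series of exponential components: λ_sys = Σ λ_i
λ_sys = 0.000208 + 0.00000273 + 0.0000221 + 0.0000102 = 2.4303e-04 /h
MTBF = 1 / λ_sys = 4110 h

4110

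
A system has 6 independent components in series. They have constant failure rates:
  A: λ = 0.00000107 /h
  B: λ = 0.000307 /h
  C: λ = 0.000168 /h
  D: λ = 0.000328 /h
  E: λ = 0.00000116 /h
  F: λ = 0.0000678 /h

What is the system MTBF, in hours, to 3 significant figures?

1150

Series of exponential components: λ_sys = Σ λ_i
λ_sys = 0.00000107 + 0.000307 + 0.000168 + 0.000328 + 0.00000116 + 0.0000678 = 8.7303e-04 /h
MTBF = 1 / λ_sys = 1150 h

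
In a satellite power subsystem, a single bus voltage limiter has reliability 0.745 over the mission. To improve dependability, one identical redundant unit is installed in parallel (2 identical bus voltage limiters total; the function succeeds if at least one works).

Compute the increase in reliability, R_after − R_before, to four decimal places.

R_before = 0.745
R_after = 1 − (1 − 0.745)^2 = 0.9350
ΔR = 0.9350 − 0.745 = 0.1900

0.1900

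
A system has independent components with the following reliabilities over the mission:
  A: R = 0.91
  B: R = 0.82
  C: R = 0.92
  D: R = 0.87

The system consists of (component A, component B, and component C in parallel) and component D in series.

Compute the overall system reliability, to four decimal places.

Parallel (A, B, and C): 1 − (1 − 0.910000)(1 − 0.820000)(1 − 0.920000) = 0.998704
Series ([0.998704] and D): 0.998704 × 0.870000 = 0.8689

0.8689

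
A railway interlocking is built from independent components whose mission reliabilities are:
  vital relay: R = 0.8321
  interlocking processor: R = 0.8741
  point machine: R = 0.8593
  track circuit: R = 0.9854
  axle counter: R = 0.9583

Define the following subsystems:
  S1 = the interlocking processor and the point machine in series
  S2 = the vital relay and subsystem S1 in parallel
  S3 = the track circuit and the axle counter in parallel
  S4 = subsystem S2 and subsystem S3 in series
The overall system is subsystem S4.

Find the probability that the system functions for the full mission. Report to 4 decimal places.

0.9576

Series (interlocking processor and point machine): 0.874100 × 0.859300 = 0.751114
Parallel (vital relay and [0.751114]): 1 − (1 − 0.832100)(1 − 0.751114) = 0.958212
Parallel (track circuit and axle counter): 1 − (1 − 0.985400)(1 − 0.958300) = 0.999391
Series ([0.958212] and [0.999391]): 0.958212 × 0.999391 = 0.9576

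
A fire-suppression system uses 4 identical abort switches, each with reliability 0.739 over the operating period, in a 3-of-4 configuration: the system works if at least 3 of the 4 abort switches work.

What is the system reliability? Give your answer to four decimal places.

R = Σ_{i=3}^{4} C(4,i) p^i (1−p)^{4−i} with p = 0.739
C(4,3)·0.739^3·0.261^1 = 0.421341
C(4,4)·0.739^4·0.261^0 = 0.298248
Sum = 0.7196

0.7196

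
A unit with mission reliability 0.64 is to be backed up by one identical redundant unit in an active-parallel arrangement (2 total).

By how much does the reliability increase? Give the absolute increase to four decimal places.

0.2304

R_before = 0.64
R_after = 1 − (1 − 0.64)^2 = 0.8704
ΔR = 0.8704 − 0.64 = 0.2304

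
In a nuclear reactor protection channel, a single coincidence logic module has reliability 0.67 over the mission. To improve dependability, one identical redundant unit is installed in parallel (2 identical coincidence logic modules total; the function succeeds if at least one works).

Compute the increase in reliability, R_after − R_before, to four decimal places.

R_before = 0.67
R_after = 1 − (1 − 0.67)^2 = 0.8911
ΔR = 0.8911 − 0.67 = 0.2211

0.2211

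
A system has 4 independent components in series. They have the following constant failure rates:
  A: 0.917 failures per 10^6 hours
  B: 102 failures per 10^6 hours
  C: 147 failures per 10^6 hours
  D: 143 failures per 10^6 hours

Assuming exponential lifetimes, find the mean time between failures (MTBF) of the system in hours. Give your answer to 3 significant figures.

2550

Series of exponential components: λ_sys = Σ λ_i
λ_sys = 0.000000917 + 0.000102 + 0.000147 + 0.000143 = 3.9292e-04 /h
MTBF = 1 / λ_sys = 2550 h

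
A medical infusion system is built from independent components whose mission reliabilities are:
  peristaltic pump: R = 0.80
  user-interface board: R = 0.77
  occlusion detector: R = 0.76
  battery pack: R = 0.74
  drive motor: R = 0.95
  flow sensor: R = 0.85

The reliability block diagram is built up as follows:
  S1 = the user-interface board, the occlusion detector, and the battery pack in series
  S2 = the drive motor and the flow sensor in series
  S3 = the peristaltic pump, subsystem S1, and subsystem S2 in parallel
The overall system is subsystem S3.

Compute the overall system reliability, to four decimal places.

0.9782

Series (user-interface board, occlusion detector, and battery pack): 0.770000 × 0.760000 × 0.740000 = 0.433048
Series (drive motor and flow sensor): 0.950000 × 0.850000 = 0.807500
Parallel (peristaltic pump, [0.433048], and [0.807500]): 1 − (1 − 0.800000)(1 − 0.433048)(1 − 0.807500) = 0.9782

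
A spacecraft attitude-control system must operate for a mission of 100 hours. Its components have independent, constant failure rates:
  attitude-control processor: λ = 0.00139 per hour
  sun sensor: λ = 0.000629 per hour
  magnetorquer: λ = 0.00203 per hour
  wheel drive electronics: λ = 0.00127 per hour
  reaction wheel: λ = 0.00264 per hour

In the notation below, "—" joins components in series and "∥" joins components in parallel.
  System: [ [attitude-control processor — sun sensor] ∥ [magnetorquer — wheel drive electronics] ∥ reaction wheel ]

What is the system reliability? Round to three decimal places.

R(attitude-control processor) = exp(−0.00139 × 100) = 0.87023
R(sun sensor) = exp(−0.000629 × 100) = 0.93904
R(magnetorquer) = exp(−0.00203 × 100) = 0.81628
R(wheel drive electronics) = exp(−0.00127 × 100) = 0.88073
R(reaction wheel) = exp(−0.00264 × 100) = 0.76797
Series (attitude-control processor and sun sensor): 0.87023 × 0.93904 = 0.81718
Series (magnetorquer and wheel drive electronics): 0.81628 × 0.88073 = 0.71892
Parallel ([0.81718], [0.71892], and reaction wheel): 1 − (1 − 0.81718)(1 − 0.71892)(1 − 0.76797) = 0.988

0.988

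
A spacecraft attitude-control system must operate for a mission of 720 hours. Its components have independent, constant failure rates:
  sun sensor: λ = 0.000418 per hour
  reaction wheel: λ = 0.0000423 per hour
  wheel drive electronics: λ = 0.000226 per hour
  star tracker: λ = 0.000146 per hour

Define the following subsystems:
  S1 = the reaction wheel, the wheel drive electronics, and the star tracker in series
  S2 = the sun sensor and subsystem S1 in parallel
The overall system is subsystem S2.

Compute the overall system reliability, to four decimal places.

0.9330

R(sun sensor) = exp(−0.000418 × 720) = 0.740107
R(reaction wheel) = exp(−0.0000423 × 720) = 0.970003
R(wheel drive electronics) = exp(−0.000226 × 720) = 0.849829
R(star tracker) = exp(−0.000146 × 720) = 0.900216
Series (reaction wheel, wheel drive electronics, and star tracker): 0.970003 × 0.849829 × 0.900216 = 0.742081
Parallel (sun sensor and [0.742081]): 1 − (1 − 0.740107)(1 − 0.742081) = 0.9330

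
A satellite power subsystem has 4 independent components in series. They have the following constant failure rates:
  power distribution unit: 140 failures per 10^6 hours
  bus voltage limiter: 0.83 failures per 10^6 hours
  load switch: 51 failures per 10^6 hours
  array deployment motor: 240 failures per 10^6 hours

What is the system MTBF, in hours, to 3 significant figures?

Series of exponential components: λ_sys = Σ λ_i
λ_sys = 0.00014 + 0.00000083 + 0.000051 + 0.00024 = 4.3183e-04 /h
MTBF = 1 / λ_sys = 2320 h

2320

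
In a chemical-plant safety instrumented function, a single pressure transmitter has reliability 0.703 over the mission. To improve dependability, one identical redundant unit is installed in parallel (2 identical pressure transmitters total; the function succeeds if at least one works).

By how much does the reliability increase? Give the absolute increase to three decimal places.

0.209

R_before = 0.703
R_after = 1 − (1 − 0.703)^2 = 0.912
ΔR = 0.912 − 0.703 = 0.209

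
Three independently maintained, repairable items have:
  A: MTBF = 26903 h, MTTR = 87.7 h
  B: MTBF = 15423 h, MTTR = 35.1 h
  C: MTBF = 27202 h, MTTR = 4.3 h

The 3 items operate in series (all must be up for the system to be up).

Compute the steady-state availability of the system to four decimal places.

A(A) = MTBF/(MTBF+MTTR) = 26903/(26903+87.7) = 0.996751
A(B) = MTBF/(MTBF+MTTR) = 15423/(15423+35.1) = 0.997729
A(C) = MTBF/(MTBF+MTTR) = 27202/(27202+4.3) = 0.999842
Series availability: 0.996751 × 0.997729 × 0.999842 = 0.9943

0.9943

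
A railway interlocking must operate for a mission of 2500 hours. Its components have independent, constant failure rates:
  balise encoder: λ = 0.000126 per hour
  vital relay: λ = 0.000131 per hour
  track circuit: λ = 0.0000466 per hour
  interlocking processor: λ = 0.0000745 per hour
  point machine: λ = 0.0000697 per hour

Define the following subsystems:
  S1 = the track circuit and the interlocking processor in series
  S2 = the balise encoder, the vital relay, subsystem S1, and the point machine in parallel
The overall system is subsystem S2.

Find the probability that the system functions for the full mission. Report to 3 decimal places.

R(balise encoder) = exp(−0.000126 × 2500) = 0.72979
R(vital relay) = exp(−0.000131 × 2500) = 0.72072
R(track circuit) = exp(−0.0000466 × 2500) = 0.89003
R(interlocking processor) = exp(−0.0000745 × 2500) = 0.83007
R(point machine) = exp(−0.0000697 × 2500) = 0.84009
Series (track circuit and interlocking processor): 0.89003 × 0.83007 = 0.73879
Parallel (balise encoder, vital relay, [0.73879], and point machine): 1 − (1 − 0.72979)(1 − 0.72072)(1 − 0.73879)(1 − 0.84009) = 0.997

0.997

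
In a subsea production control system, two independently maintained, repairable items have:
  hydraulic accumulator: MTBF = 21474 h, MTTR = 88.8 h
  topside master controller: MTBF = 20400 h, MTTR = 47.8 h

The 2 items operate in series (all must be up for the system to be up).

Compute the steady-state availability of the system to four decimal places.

0.9936

A(hydraulic accumulator) = MTBF/(MTBF+MTTR) = 21474/(21474+88.8) = 0.995882
A(topside master controller) = MTBF/(MTBF+MTTR) = 20400/(20400+47.8) = 0.997662
Series availability: 0.995882 × 0.997662 = 0.9936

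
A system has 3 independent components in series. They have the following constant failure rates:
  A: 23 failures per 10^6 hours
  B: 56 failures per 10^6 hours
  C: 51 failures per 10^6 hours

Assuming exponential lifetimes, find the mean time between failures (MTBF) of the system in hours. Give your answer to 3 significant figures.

Series of exponential components: λ_sys = Σ λ_i
λ_sys = 0.000023 + 0.000056 + 0.000051 = 1.3000e-04 /h
MTBF = 1 / λ_sys = 7690 h

7690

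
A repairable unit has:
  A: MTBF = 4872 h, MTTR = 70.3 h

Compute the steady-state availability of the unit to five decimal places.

0.98578

A(A) = MTBF/(MTBF+MTTR) = 4872/(4872+70.3) = 0.98578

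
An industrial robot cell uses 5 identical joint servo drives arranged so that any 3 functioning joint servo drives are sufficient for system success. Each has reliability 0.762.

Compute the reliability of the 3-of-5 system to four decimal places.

0.9087

R = Σ_{i=3}^{5} C(5,i) p^i (1−p)^{5−i} with p = 0.762
C(5,3)·0.762^3·0.238^2 = 0.250622
C(5,4)·0.762^4·0.238^1 = 0.401205
C(5,5)·0.762^5·0.238^0 = 0.256906
Sum = 0.9087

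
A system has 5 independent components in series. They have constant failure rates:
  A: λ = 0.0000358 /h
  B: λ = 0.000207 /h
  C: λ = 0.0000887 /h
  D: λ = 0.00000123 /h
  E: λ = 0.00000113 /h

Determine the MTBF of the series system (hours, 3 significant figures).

3000

Series of exponential components: λ_sys = Σ λ_i
λ_sys = 0.0000358 + 0.000207 + 0.0000887 + 0.00000123 + 0.00000113 = 3.3386e-04 /h
MTBF = 1 / λ_sys = 3000 h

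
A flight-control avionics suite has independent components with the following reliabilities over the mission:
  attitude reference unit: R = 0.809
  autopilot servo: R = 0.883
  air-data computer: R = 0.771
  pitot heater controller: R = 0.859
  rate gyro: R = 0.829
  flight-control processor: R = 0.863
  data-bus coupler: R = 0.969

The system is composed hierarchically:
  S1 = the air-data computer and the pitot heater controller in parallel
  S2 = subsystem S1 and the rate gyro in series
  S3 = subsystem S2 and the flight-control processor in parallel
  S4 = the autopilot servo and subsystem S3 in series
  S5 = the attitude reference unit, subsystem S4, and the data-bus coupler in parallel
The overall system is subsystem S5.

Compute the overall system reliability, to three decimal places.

Parallel (air-data computer and pitot heater controller): 1 − (1 − 0.77100)(1 − 0.85900) = 0.96771
Series ([0.96771] and rate gyro): 0.96771 × 0.82900 = 0.80223
Parallel ([0.80223] and flight-control processor): 1 − (1 − 0.80223)(1 − 0.86300) = 0.97291
Series (autopilot servo and [0.97291]): 0.88300 × 0.97291 = 0.85908
Parallel (attitude reference unit, [0.85908], and data-bus coupler): 1 − (1 − 0.80900)(1 − 0.85908)(1 − 0.96900) = 0.999

0.999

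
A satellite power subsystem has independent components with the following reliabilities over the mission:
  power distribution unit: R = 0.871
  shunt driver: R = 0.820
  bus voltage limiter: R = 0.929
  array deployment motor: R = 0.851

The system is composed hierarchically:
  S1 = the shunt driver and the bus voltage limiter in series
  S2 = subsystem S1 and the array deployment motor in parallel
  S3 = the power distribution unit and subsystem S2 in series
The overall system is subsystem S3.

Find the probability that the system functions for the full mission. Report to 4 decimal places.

0.8401

Series (shunt driver and bus voltage limiter): 0.820000 × 0.929000 = 0.761780
Parallel ([0.761780] and array deployment motor): 1 − (1 − 0.761780)(1 − 0.851000) = 0.964505
Series (power distribution unit and [0.964505]): 0.871000 × 0.964505 = 0.8401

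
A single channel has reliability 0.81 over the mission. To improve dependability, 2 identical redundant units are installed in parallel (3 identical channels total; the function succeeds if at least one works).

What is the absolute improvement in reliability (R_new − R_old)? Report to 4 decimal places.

0.1831

R_before = 0.81
R_after = 1 − (1 − 0.81)^3 = 0.9931
ΔR = 0.9931 − 0.81 = 0.1831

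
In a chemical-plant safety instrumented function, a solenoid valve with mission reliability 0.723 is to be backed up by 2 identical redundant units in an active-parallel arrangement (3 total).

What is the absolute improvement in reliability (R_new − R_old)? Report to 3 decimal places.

0.256

R_before = 0.723
R_after = 1 − (1 − 0.723)^3 = 0.979
ΔR = 0.979 − 0.723 = 0.256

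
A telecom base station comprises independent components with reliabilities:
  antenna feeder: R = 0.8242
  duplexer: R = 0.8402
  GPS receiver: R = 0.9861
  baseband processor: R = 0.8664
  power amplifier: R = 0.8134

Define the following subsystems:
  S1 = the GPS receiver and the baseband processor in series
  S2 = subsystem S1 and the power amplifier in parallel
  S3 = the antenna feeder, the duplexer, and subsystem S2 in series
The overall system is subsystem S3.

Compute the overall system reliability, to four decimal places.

0.6737

Series (GPS receiver and baseband processor): 0.986100 × 0.866400 = 0.854357
Parallel ([0.854357] and power amplifier): 1 − (1 − 0.854357)(1 − 0.813400) = 0.972823
Series (antenna feeder, duplexer, and [0.972823]): 0.824200 × 0.840200 × 0.972823 = 0.6737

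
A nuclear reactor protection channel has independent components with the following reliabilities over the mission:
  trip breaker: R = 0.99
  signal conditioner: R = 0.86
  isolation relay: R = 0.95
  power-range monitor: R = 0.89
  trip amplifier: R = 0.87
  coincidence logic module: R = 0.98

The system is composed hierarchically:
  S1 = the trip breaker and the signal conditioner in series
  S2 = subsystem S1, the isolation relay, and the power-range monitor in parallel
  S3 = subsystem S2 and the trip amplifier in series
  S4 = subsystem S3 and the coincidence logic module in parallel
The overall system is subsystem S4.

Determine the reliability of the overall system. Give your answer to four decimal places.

Series (trip breaker and signal conditioner): 0.990000 × 0.860000 = 0.851400
Parallel ([0.851400], isolation relay, and power-range monitor): 1 − (1 − 0.851400)(1 − 0.950000)(1 − 0.890000) = 0.999183
Series ([0.999183] and trip amplifier): 0.999183 × 0.870000 = 0.869289
Parallel ([0.869289] and coincidence logic module): 1 − (1 − 0.869289)(1 − 0.980000) = 0.9974

0.9974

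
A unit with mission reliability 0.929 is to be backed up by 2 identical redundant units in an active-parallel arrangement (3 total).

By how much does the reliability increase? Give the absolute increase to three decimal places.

0.071

R_before = 0.929
R_after = 1 − (1 − 0.929)^3 = 1.000
ΔR = 1.000 − 0.929 = 0.071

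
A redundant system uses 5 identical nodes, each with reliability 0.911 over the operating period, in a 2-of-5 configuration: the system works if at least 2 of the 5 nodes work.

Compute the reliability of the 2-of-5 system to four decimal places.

R = Σ_{i=2}^{5} C(5,i) p^i (1−p)^{5−i} with p = 0.911
C(5,2)·0.911^2·0.089^3 = 0.005851
C(5,3)·0.911^3·0.089^2 = 0.059887
C(5,4)·0.911^4·0.089^1 = 0.306502
C(5,5)·0.911^5·0.089^0 = 0.627468
Sum = 0.9997

0.9997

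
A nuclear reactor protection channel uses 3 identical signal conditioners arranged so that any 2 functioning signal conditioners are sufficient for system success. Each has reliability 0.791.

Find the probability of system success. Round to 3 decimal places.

0.887

R = Σ_{i=2}^{3} C(3,i) p^i (1−p)^{3−i} with p = 0.791
C(3,2)·0.791^2·0.209^1 = 0.39230
C(3,3)·0.791^3·0.209^0 = 0.49491
Sum = 0.887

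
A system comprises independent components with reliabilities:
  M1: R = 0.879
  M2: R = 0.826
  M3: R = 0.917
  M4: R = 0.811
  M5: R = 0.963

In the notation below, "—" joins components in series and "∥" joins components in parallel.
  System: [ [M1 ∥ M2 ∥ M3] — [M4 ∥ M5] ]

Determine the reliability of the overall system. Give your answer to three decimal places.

0.991

Parallel (M1, M2, and M3): 1 − (1 − 0.87900)(1 − 0.82600)(1 − 0.91700) = 0.99825
Parallel (M4 and M5): 1 − (1 − 0.81100)(1 − 0.96300) = 0.99301
Series ([0.99825] and [0.99301]): 0.99825 × 0.99301 = 0.991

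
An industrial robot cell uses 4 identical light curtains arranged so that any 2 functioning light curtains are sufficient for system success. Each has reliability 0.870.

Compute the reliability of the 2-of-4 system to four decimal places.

0.9921

R = Σ_{i=2}^{4} C(4,i) p^i (1−p)^{4−i} with p = 0.870
C(4,2)·0.870^2·0.130^2 = 0.076750
C(4,3)·0.870^3·0.130^1 = 0.342422
C(4,4)·0.870^4·0.130^0 = 0.572898
Sum = 0.9921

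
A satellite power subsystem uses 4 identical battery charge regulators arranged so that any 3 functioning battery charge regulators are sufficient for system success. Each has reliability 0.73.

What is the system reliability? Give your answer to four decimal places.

R = Σ_{i=3}^{4} C(4,i) p^i (1−p)^{4−i} with p = 0.73
C(4,3)·0.73^3·0.27^1 = 0.420138
C(4,4)·0.73^4·0.27^0 = 0.283982
Sum = 0.7041

0.7041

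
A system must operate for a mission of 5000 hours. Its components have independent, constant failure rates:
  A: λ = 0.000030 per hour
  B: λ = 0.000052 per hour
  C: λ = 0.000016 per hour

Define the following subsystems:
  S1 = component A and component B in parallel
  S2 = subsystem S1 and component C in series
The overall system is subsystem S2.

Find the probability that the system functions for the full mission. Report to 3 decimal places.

R(A) = exp(−0.000030 × 5000) = 0.86071
R(B) = exp(−0.000052 × 5000) = 0.77105
R(C) = exp(−0.000016 × 5000) = 0.92312
Parallel (A and B): 1 − (1 − 0.86071)(1 − 0.77105) = 0.96811
Series ([0.96811] and C): 0.96811 × 0.92312 = 0.894

0.894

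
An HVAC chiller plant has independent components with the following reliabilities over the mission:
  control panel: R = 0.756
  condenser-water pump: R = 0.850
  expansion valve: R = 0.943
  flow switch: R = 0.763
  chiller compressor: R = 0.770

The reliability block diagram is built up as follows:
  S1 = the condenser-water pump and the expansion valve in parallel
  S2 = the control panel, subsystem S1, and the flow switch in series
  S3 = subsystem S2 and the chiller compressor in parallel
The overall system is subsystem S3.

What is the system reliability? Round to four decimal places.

Parallel (condenser-water pump and expansion valve): 1 − (1 − 0.850000)(1 − 0.943000) = 0.991450
Series (control panel, [0.991450], and flow switch): 0.756000 × 0.991450 × 0.763000 = 0.571896
Parallel ([0.571896] and chiller compressor): 1 − (1 − 0.571896)(1 − 0.770000) = 0.9015

0.9015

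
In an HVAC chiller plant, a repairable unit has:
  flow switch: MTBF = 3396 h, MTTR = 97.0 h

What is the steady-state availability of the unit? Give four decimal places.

0.9722

A(flow switch) = MTBF/(MTBF+MTTR) = 3396/(3396+97.0) = 0.9722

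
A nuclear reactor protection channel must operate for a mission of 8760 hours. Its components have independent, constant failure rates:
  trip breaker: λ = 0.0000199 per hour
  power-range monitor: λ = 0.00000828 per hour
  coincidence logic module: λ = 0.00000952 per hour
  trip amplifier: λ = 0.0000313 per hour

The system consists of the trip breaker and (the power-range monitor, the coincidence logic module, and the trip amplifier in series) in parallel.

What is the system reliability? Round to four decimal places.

R(trip breaker) = exp(−0.0000199 × 8760) = 0.840025
R(power-range monitor) = exp(−0.00000828 × 8760) = 0.930035
R(coincidence logic module) = exp(−0.00000952 × 8760) = 0.919987
R(trip amplifier) = exp(−0.0000313 × 8760) = 0.760189
Series (power-range monitor, coincidence logic module, and trip amplifier): 0.930035 × 0.919987 × 0.760189 = 0.650433
Parallel (trip breaker and [0.650433]): 1 − (1 − 0.840025)(1 − 0.650433) = 0.9441

0.9441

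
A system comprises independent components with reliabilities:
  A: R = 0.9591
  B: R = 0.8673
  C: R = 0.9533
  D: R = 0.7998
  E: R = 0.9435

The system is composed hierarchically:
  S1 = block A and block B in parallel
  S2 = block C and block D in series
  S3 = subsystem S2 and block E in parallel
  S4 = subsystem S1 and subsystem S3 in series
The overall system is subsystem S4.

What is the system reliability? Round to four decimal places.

0.9812

Parallel (A and B): 1 − (1 − 0.959100)(1 − 0.867300) = 0.994573
Series (C and D): 0.953300 × 0.799800 = 0.762449
Parallel ([0.762449] and E): 1 − (1 − 0.762449)(1 − 0.943500) = 0.986578
Series ([0.994573] and [0.986578]): 0.994573 × 0.986578 = 0.9812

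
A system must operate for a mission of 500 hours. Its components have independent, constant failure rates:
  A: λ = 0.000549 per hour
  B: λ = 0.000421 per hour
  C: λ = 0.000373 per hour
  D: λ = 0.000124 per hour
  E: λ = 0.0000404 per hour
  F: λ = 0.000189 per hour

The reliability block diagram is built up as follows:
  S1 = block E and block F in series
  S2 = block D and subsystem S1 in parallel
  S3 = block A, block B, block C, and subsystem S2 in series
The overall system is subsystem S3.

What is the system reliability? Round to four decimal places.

0.5076

R(A) = exp(−0.000549 × 500) = 0.759952
R(B) = exp(−0.000421 × 500) = 0.810179
R(C) = exp(−0.000373 × 500) = 0.829859
R(D) = exp(−0.000124 × 500) = 0.939883
R(E) = exp(−0.0000404 × 500) = 0.980003
R(F) = exp(−0.000189 × 500) = 0.909828
Series (E and F): 0.980003 × 0.909828 = 0.891634
Parallel (D and [0.891634]): 1 − (1 − 0.939883)(1 − 0.891634) = 0.993485
Series (A, B, C, and [0.993485]): 0.759952 × 0.810179 × 0.829859 × 0.993485 = 0.5076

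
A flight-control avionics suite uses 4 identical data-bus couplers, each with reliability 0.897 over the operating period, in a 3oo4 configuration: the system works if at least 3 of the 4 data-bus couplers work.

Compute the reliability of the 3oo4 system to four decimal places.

0.9448

R = Σ_{i=3}^{4} C(4,i) p^i (1−p)^{4−i} with p = 0.897
C(4,3)·0.897^3·0.103^1 = 0.297355
C(4,4)·0.897^4·0.103^0 = 0.647396
Sum = 0.9448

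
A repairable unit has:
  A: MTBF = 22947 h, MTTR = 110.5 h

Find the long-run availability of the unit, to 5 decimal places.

A(A) = MTBF/(MTBF+MTTR) = 22947/(22947+110.5) = 0.99521

0.99521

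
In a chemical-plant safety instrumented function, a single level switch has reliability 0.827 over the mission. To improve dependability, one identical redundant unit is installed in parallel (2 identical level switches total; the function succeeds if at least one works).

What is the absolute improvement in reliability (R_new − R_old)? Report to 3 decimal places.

R_before = 0.827
R_after = 1 − (1 − 0.827)^2 = 0.970
ΔR = 0.970 − 0.827 = 0.143

0.143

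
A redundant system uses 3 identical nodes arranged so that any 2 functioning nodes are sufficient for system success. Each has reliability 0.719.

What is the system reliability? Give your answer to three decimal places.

0.807

R = Σ_{i=2}^{3} C(3,i) p^i (1−p)^{3−i} with p = 0.719
C(3,2)·0.719^2·0.281^1 = 0.43580
C(3,3)·0.719^3·0.281^0 = 0.37169
Sum = 0.807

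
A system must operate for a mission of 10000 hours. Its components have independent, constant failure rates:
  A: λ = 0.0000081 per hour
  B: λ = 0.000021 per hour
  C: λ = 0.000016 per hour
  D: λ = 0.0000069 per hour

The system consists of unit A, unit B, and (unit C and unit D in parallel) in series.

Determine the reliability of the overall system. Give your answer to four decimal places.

R(A) = exp(−0.0000081 × 10000) = 0.922194
R(B) = exp(−0.000021 × 10000) = 0.810584
R(C) = exp(−0.000016 × 10000) = 0.852144
R(D) = exp(−0.0000069 × 10000) = 0.933327
Parallel (C and D): 1 − (1 − 0.852144)(1 − 0.933327) = 0.990142
Series (A, B, and [0.990142]): 0.922194 × 0.810584 × 0.990142 = 0.7401

0.7401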